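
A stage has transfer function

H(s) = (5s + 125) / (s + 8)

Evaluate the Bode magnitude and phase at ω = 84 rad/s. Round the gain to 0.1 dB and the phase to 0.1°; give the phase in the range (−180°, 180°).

14.3 dB, -11.1°

Substitute s = j84:
Numerator: 5(j84) + 125 = 125 + j420
Denominator: (j84) + 8 = 8 + j84
|N| = √(125² + 420²) ≈ 438.21, ∠N ≈ 73.43°
|D| = √(8² + 84²) ≈ 84.38, ∠D ≈ 84.56°
|H| = 438.21 / 84.38 ≈ 5.1933
Gain = 20 log₁₀(5.1933) ≈ 14.31 dB
∠H = 73.43° − 84.56° = -11.13°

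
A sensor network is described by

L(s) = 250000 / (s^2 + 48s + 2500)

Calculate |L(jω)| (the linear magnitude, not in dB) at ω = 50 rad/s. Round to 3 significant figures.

At s = jω = j50:
quadratic: (j50)² + 48·j50 + 2500 = 0 + j2400 → |·| ≈ 2400, ∠ ≈ 90.00°
|L| = 250000 / 2400 ≈ 104.17

104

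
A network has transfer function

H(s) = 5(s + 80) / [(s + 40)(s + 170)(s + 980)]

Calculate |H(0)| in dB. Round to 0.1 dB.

H(0) = 5·80 / (40·170·980) ≈ 6.0024e-05
20 log₁₀(6.0024e-05) ≈ -84.43 dB

-84.4 dB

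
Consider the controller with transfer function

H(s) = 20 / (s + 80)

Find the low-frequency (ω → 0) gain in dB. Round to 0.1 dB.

-12.0 dB

H(0) = 20 / (80) = 0.25
20 log₁₀(0.25) ≈ -12.04 dB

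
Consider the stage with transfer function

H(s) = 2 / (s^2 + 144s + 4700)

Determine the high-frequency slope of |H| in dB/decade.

Each pole contributes −20 dB/decade at high frequency; each zero contributes +20 dB/decade.
Net: 0 zero(s) − 2 pole(s) → -40 dB/decade.

-40 dB/decade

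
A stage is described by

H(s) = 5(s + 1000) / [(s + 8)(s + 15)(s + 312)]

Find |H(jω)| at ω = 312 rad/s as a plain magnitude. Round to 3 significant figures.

At s = jω = j312:
zero (s+1000): 1000 + j312 → |·| = √(1000²+312²) = √1097344 ≈ 1047.5, ∠ = arctan(312/1000) ≈ 17.33°
pole (s+8): 8 + j312 → |·| = √(8²+312²) = √97408 ≈ 312.1, ∠ = arctan(312/8) ≈ 88.53°
pole (s+15): 15 + j312 → |·| = √(15²+312²) = √97569 ≈ 312.36, ∠ = arctan(312/15) ≈ 87.25°
pole (s+312): 312 + j312 → |·| = √(312²+312²) = √194688 ≈ 441.23, ∠ = arctan(312/312) ≈ 45.00°
|H| = 5 · 1047.5 / 4.3014e+07 ≈ 0.00012176

0.000122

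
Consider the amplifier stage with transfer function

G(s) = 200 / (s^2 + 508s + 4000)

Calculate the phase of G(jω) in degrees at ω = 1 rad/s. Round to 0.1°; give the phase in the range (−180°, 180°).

Substitute s = j1:
Numerator: 200 = 200 + j0
Denominator: (j1)^2 + 508(j1) + 4000 = 3999 + j508
|N| = √(200² + 0²) ≈ 200, ∠N ≈ 0.00°
|D| = √(3999² + 508²) ≈ 4031.1, ∠D ≈ 7.24°
∠G = 0.00° − 7.24° = -7.24°

-7.2°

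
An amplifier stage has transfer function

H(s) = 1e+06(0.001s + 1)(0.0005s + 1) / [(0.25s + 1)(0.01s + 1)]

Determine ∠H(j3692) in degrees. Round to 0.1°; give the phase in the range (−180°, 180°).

At ω = 3692 rad/s:
zero (1 + j3692·0.001) = 1 + j3.692 → |·| ≈ 3.825, ∠ ≈ 74.84°
zero (1 + j3692·0.0005) = 1 + j1.846 → |·| ≈ 2.0995, ∠ ≈ 61.56°
pole (1 + j3692·0.25) = 1 + j923 → |·| ≈ 923, ∠ ≈ 89.94°
pole (1 + j3692·0.01) = 1 + j36.92 → |·| ≈ 36.934, ∠ ≈ 88.45°
∠H = (74.84° + 61.56°) − (89.94° + 88.45°) = -41.99°

-42.0°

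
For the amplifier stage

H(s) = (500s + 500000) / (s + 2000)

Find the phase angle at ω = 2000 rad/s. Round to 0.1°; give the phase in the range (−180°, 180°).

Substitute s = j2000:
Numerator: 500(j2000) + 500000 = 500000 + j1000000
Denominator: (j2000) + 2000 = 2000 + j2000
|N| = √(500000² + 1000000²) ≈ 1.118e+06, ∠N ≈ 63.43°
|D| = √(2000² + 2000²) ≈ 2828.4, ∠D ≈ 45.00°
∠H = 63.43° − 45.00° = 18.43°

18.4°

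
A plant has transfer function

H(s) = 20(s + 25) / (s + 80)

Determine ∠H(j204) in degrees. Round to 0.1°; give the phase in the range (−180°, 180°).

14.4°

At s = jω = j204:
zero (s+25): 25 + j204 → |·| = √(25²+204²) = √42241 ≈ 205.53, ∠ = arctan(204/25) ≈ 83.01°
pole (s+80): 80 + j204 → |·| = √(80²+204²) = √48016 ≈ 219.13, ∠ = arctan(204/80) ≈ 68.59°
∠H = 83.01° − 68.59° = 14.42°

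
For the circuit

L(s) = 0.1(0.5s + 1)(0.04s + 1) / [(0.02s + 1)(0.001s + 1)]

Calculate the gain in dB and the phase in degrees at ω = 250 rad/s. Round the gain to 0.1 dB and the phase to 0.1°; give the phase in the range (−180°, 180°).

At ω = 250 rad/s:
zero (1 + j250·0.5) = 1 + j125 → |·| ≈ 125, ∠ ≈ 89.54°
zero (1 + j250·0.04) = 1 + j10 → |·| ≈ 10.05, ∠ ≈ 84.29°
pole (1 + j250·0.02) = 1 + j5 → |·| ≈ 5.099, ∠ ≈ 78.69°
pole (1 + j250·0.001) = 1 + j0.25 → |·| ≈ 1.0308, ∠ ≈ 14.04°
|L| = 0.1 · 125 · 10.05 / (5.099 · 1.0308) ≈ 23.901
Gain = 20 log₁₀(23.901) ≈ 27.57 dB
∠L = (89.54° + 84.29°) − (78.69° + 14.04°) = 81.10°

27.6 dB, 81.1°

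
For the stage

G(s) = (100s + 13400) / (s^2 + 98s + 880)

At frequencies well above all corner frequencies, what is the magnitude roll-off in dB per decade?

Each pole contributes −20 dB/decade at high frequency; each zero contributes +20 dB/decade.
Net: 1 zero(s) − 2 pole(s) → -20 dB/decade.

-20 dB/decade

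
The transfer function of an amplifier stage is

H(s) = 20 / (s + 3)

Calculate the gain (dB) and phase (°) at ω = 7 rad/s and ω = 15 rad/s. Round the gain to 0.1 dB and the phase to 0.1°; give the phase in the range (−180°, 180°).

ω = 7: 8.4 dB, -66.8°; ω = 15: 2.3 dB, -78.7°

Substitute s = j7:
Numerator: 20 = 20 + j0
Denominator: (j7) + 3 = 3 + j7
|N| = √(20² + 0²) ≈ 20, ∠N ≈ 0.00°
|D| = √(3² + 7²) ≈ 7.6158, ∠D ≈ 66.80°
|H| = 20 / 7.6158 ≈ 2.6261
Gain = 20 log₁₀(2.6261) ≈ 8.39 dB
∠H = 0.00° − 66.80° = -66.80°

Substitute s = j15:
Numerator: 20 = 20 + j0
Denominator: (j15) + 3 = 3 + j15
|N| = √(20² + 0²) ≈ 20, ∠N ≈ 0.00°
|D| = √(3² + 15²) ≈ 15.297, ∠D ≈ 78.69°
|H| = 20 / 15.297 ≈ 1.3074
Gain = 20 log₁₀(1.3074) ≈ 2.33 dB
∠H = 0.00° − 78.69° = -78.69°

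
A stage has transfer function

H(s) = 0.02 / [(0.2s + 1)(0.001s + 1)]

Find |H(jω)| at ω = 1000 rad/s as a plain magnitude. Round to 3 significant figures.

At ω = 1000 rad/s:
pole (1 + j1000·0.2) = 1 + j200 → |·| ≈ 200, ∠ ≈ 89.71°
pole (1 + j1000·0.001) = 1 + j1 → |·| ≈ 1.4142, ∠ ≈ 45.00°
|H| = 0.02 · 1 / (200 · 1.4142) ≈ 7.0711e-05

7.07e-05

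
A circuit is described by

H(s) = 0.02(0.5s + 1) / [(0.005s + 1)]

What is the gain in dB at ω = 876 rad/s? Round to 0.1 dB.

5.8 dB

At ω = 876 rad/s:
zero (1 + j876·0.5) = 1 + j438 → |·| ≈ 438, ∠ ≈ 89.87°
pole (1 + j876·0.005) = 1 + j4.38 → |·| ≈ 4.4927, ∠ ≈ 77.14°
|H| = 0.02 · 438 / (4.4927) ≈ 1.9498
Gain = 20 log₁₀(1.9498) ≈ 5.80 dB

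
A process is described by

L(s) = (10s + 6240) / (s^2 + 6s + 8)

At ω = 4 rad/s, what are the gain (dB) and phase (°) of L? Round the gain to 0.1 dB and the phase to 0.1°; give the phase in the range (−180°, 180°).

47.8 dB, -108.1°

Substitute s = j4:
Numerator: 10(j4) + 6240 = 6240 + j40
Denominator: (j4)^2 + 6(j4) + 8 = -8 + j24
|N| = √(6240² + 40²) ≈ 6240.1, ∠N ≈ 0.37°
|D| = √(8² + 24²) ≈ 25.298, ∠D ≈ 108.43°
|L| = 6240.1 / 25.298 ≈ 246.66
Gain = 20 log₁₀(246.66) ≈ 47.84 dB
∠L = 0.37° − 108.43° = -108.06°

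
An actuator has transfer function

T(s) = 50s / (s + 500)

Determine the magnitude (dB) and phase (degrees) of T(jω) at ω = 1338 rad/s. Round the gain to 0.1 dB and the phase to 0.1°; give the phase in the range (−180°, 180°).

33.4 dB, 20.5°

At s = jω = j1338:
zero at origin: s = j1338 → |·| = 1338, ∠ = 90.00°
pole (s+500): 500 + j1338 → |·| = √(500²+1338²) = √2040244 ≈ 1428.4, ∠ = arctan(1338/500) ≈ 69.51°
|T| = 50 · 1338 / 1428.4 ≈ 46.836
Gain = 20 log₁₀(46.836) ≈ 33.41 dB
∠T = 90.00° − 69.51° = 20.49°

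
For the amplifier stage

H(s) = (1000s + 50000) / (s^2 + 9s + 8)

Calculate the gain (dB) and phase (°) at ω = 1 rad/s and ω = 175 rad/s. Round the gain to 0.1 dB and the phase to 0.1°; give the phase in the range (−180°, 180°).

Substitute s = j1:
Numerator: 1000(j1) + 50000 = 50000 + j1000
Denominator: (j1)^2 + 9(j1) + 8 = 7 + j9
|N| = √(50000² + 1000²) ≈ 50010, ∠N ≈ 1.15°
|D| = √(7² + 9²) ≈ 11.402, ∠D ≈ 52.13°
|H| = 50010 / 11.402 ≈ 4386.1
Gain = 20 log₁₀(4386.1) ≈ 72.84 dB
∠H = 1.15° − 52.13° = -50.98°

Substitute s = j175:
Numerator: 1000(j175) + 50000 = 50000 + j175000
Denominator: (j175)^2 + 9(j175) + 8 = -30617 + j1575
|N| = √(50000² + 175000²) ≈ 1.82e+05, ∠N ≈ 74.05°
|D| = √(30617² + 1575²) ≈ 30657, ∠D ≈ 177.06°
|H| = 1.82e+05 / 30657 ≈ 5.9367
Gain = 20 log₁₀(5.9367) ≈ 15.47 dB
∠H = 74.05° − 177.06° = -103.01°

ω = 1: 72.8 dB, -51.0°; ω = 175: 15.5 dB, -103.0°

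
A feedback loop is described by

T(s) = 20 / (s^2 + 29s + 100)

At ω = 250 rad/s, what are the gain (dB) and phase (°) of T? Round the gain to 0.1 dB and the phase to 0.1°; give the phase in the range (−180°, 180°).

Substitute s = j250:
Numerator: 20 = 20 + j0
Denominator: (j250)^2 + 29(j250) + 100 = -62400 + j7250
|N| = √(20² + 0²) ≈ 20, ∠N ≈ 0.00°
|D| = √(62400² + 7250²) ≈ 62820, ∠D ≈ 173.37°
|T| = 20 / 62820 ≈ 0.00031837
Gain = 20 log₁₀(0.00031837) ≈ -69.94 dB
∠T = 0.00° − 173.37° = -173.37°

-69.9 dB, -173.4°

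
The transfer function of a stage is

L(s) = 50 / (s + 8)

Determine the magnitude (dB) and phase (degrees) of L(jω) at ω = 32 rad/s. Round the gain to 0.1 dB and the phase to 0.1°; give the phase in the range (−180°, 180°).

3.6 dB, -76.0°

At s = jω = j32:
pole (s+8): 8 + j32 → |·| = √(8²+32²) = √1088 ≈ 32.985, ∠ = arctan(32/8) ≈ 75.96°
|L| = 50 / 32.985 ≈ 1.5158
Gain = 20 log₁₀(1.5158) ≈ 3.61 dB
∠L = 0.00° − 75.96° = -75.96°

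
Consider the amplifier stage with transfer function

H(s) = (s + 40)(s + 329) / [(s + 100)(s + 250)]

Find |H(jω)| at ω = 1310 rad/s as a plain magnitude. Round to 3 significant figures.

At s = jω = j1310:
zero (s+40): 40 + j1310 → |·| = √(40²+1310²) = √1717700 ≈ 1310.6, ∠ = arctan(1310/40) ≈ 88.25°
zero (s+329): 329 + j1310 → |·| = √(329²+1310²) = √1824341 ≈ 1350.7, ∠ = arctan(1310/329) ≈ 75.90°
pole (s+100): 100 + j1310 → |·| = √(100²+1310²) = √1726100 ≈ 1313.8, ∠ = arctan(1310/100) ≈ 85.63°
pole (s+250): 250 + j1310 → |·| = √(250²+1310²) = √1778600 ≈ 1333.6, ∠ = arctan(1310/250) ≈ 79.20°
|H| = 1 · 1.7702e+06 / 1.7521e+06 ≈ 1.0103

1.01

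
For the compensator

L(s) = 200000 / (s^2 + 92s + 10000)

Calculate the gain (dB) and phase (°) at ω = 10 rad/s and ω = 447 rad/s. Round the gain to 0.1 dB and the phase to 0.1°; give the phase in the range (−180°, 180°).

ω = 10: 26.1 dB, -5.3°; ω = 447: 0.3 dB, -167.8°

At s = jω = j10:
quadratic: (j10)² + 92·j10 + 10000 = 9900 + j920 → |·| ≈ 9942.7, ∠ ≈ 5.31°
|L| = 200000 / 9942.7 ≈ 20.115
Gain = 20 log₁₀(20.115) ≈ 26.07 dB
∠L = 0.00° − 5.31° = -5.31°

At s = jω = j447:
quadratic: (j447)² + 92·j447 + 10000 = -189809 + j41124 → |·| ≈ 1.9421e+05, ∠ ≈ 167.78°
|L| = 200000 / 1.9421e+05 ≈ 1.0298
Gain = 20 log₁₀(1.0298) ≈ 0.26 dB
∠L = 0.00° − 167.78° = -167.78°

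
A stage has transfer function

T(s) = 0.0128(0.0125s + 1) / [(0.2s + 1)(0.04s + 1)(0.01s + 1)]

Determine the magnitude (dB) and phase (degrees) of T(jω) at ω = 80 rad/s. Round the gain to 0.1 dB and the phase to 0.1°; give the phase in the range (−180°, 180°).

-71.6 dB, -152.7°

At ω = 80 rad/s:
zero (1 + j80·0.0125) = 1 + j1 → |·| ≈ 1.4142, ∠ ≈ 45.00°
pole (1 + j80·0.2) = 1 + j16 → |·| ≈ 16.031, ∠ ≈ 86.42°
pole (1 + j80·0.04) = 1 + j3.2 → |·| ≈ 3.3526, ∠ ≈ 72.65°
pole (1 + j80·0.01) = 1 + j0.8 → |·| ≈ 1.2806, ∠ ≈ 38.66°
|T| = 0.0128 · 1.4142 / (16.031 · 3.3526 · 1.2806) ≈ 0.00026301
Gain = 20 log₁₀(0.00026301) ≈ -71.60 dB
∠T = (45.00°) − (86.42° + 72.65° + 38.66°) = -152.73°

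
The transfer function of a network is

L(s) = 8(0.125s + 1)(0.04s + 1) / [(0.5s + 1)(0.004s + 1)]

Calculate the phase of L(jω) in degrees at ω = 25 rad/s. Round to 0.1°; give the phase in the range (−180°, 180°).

At ω = 25 rad/s:
zero (1 + j25·0.125) = 1 + j3.125 → |·| ≈ 3.2811, ∠ ≈ 72.26°
zero (1 + j25·0.04) = 1 + j1 → |·| ≈ 1.4142, ∠ ≈ 45.00°
pole (1 + j25·0.5) = 1 + j12.5 → |·| ≈ 12.54, ∠ ≈ 85.43°
pole (1 + j25·0.004) = 1 + j0.1 → |·| ≈ 1.005, ∠ ≈ 5.71°
∠L = (72.26° + 45.00°) − (85.43° + 5.71°) = 26.12°

26.1°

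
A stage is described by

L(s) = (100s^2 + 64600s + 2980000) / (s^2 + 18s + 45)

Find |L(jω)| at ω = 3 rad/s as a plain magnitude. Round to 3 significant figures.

Substitute s = j3:
Numerator: 100(j3)^2 + 64600(j3) + 2980000 = 2979100 + j193800
Denominator: (j3)^2 + 18(j3) + 45 = 36 + j54
|N| = √(2979100² + 193800²) ≈ 2.9854e+06, ∠N ≈ 3.72°
|D| = √(36² + 54²) ≈ 64.9, ∠D ≈ 56.31°
|L| = 2.9854e+06 / 64.9 ≈ 46000

4.60e+04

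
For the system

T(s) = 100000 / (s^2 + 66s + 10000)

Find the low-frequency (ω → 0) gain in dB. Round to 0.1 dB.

20.0 dB

T(0) = 100000 / 10000 = 10
20 log₁₀(10) ≈ 20.00 dB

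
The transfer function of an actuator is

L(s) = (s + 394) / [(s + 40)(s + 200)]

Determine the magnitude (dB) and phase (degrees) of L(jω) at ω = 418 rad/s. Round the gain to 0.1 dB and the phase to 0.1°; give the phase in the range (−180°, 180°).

-50.6 dB, -102.3°

At s = jω = j418:
zero (s+394): 394 + j418 → |·| = √(394²+418²) = √329960 ≈ 574.42, ∠ = arctan(418/394) ≈ 46.69°
pole (s+40): 40 + j418 → |·| = √(40²+418²) = √176324 ≈ 419.91, ∠ = arctan(418/40) ≈ 84.53°
pole (s+200): 200 + j418 → |·| = √(200²+418²) = √214724 ≈ 463.38, ∠ = arctan(418/200) ≈ 64.43°
|L| = 1 · 574.42 / 1.9458e+05 ≈ 0.0029521
Gain = 20 log₁₀(0.0029521) ≈ -50.60 dB
∠L = 46.69° − 148.96° = -102.27°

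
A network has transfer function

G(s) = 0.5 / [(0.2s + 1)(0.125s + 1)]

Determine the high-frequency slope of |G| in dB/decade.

-40 dB/decade

Each pole contributes −20 dB/decade at high frequency; each zero contributes +20 dB/decade.
Net: 0 zero(s) − 2 pole(s) → -40 dB/decade.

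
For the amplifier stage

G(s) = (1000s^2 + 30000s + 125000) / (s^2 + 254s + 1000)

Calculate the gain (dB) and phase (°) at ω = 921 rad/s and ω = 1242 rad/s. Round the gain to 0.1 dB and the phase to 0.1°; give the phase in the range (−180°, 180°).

Substitute s = j921:
Numerator: 1000(j921)^2 + 30000(j921) + 125000 = -848116000 + j27630000
Denominator: (j921)^2 + 254(j921) + 1000 = -847241 + j233934
|N| = √(848116000² + 27630000²) ≈ 8.4857e+08, ∠N ≈ 178.13°
|D| = √(847241² + 233934²) ≈ 8.7894e+05, ∠D ≈ 164.56°
|G| = 8.4857e+08 / 8.7894e+05 ≈ 965.45
Gain = 20 log₁₀(965.45) ≈ 59.69 dB
∠G = 178.13° − 164.56° = 13.57°

Substitute s = j1242:
Numerator: 1000(j1242)^2 + 30000(j1242) + 125000 = -1542439000 + j37260000
Denominator: (j1242)^2 + 254(j1242) + 1000 = -1541564 + j315468
|N| = √(1542439000² + 37260000²) ≈ 1.5429e+09, ∠N ≈ 178.62°
|D| = √(1541564² + 315468²) ≈ 1.5735e+06, ∠D ≈ 168.43°
|G| = 1.5429e+09 / 1.5735e+06 ≈ 980.55
Gain = 20 log₁₀(980.55) ≈ 59.83 dB
∠G = 178.62° − 168.43° = 10.19°

ω = 921: 59.7 dB, 13.6°; ω = 1242: 59.8 dB, 10.2°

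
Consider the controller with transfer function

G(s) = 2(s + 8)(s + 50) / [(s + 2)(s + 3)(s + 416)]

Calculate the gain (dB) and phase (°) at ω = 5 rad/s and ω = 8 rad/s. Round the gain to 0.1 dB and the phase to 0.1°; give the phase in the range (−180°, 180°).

At s = jω = j5:
zero (s+8): 8 + j5 → |·| = √(8²+5²) = √89 ≈ 9.434, ∠ = arctan(5/8) ≈ 32.01°
zero (s+50): 50 + j5 → |·| = √(50²+5²) = √2525 ≈ 50.249, ∠ = arctan(5/50) ≈ 5.71°
pole (s+2): 2 + j5 → |·| = √(2²+5²) = √29 ≈ 5.3852, ∠ = arctan(5/2) ≈ 68.20°
pole (s+3): 3 + j5 → |·| = √(3²+5²) = √34 ≈ 5.831, ∠ = arctan(5/3) ≈ 59.04°
pole (s+416): 416 + j5 → |·| = √(416²+5²) = √173081 ≈ 416.03, ∠ = arctan(5/416) ≈ 0.69°
|G| = 2 · 474.05 / 13064 ≈ 0.072573
Gain = 20 log₁₀(0.072573) ≈ -22.78 dB
∠G = 37.72° − 127.93° = -90.21°

At s = jω = j8:
zero (s+8): 8 + j8 → |·| = √(8²+8²) = √128 ≈ 11.314, ∠ = arctan(8/8) ≈ 45.00°
zero (s+50): 50 + j8 → |·| = √(50²+8²) = √2564 ≈ 50.636, ∠ = arctan(8/50) ≈ 9.09°
pole (s+2): 2 + j8 → |·| = √(2²+8²) = √68 ≈ 8.2462, ∠ = arctan(8/2) ≈ 75.96°
pole (s+3): 3 + j8 → |·| = √(3²+8²) = √73 ≈ 8.544, ∠ = arctan(8/3) ≈ 69.44°
pole (s+416): 416 + j8 → |·| = √(416²+8²) = √173120 ≈ 416.08, ∠ = arctan(8/416) ≈ 1.10°
|G| = 2 · 572.9 / 29315 ≈ 0.039086
Gain = 20 log₁₀(0.039086) ≈ -28.16 dB
∠G = 54.09° − 146.50° = -92.41°

ω = 5: -22.8 dB, -90.2°; ω = 8: -28.2 dB, -92.4°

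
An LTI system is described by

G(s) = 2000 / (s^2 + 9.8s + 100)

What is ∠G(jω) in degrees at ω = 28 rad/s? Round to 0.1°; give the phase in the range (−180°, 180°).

-158.1°

At s = jω = j28:
quadratic: (j28)² + 9.8·j28 + 100 = -684 + j274.4 → |·| ≈ 736.99, ∠ ≈ 158.14°
∠G = 0.00° − 158.14° = -158.14°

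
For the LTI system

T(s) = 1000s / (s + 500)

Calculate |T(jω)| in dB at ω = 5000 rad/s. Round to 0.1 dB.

60.0 dB

At s = jω = j5000:
zero at origin: s = j5000 → |·| = 5000, ∠ = 90.00°
pole (s+500): 500 + j5000 → |·| = √(500²+5000²) = √25250000 ≈ 5024.9, ∠ = arctan(5000/500) ≈ 84.29°
|T| = 1000 · 5000 / 5024.9 ≈ 995.04
Gain = 20 log₁₀(995.04) ≈ 59.96 dB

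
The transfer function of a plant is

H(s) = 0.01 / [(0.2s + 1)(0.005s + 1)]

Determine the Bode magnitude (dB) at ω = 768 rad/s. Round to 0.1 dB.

-95.7 dB

At ω = 768 rad/s:
pole (1 + j768·0.2) = 1 + j153.6 → |·| ≈ 153.6, ∠ ≈ 89.63°
pole (1 + j768·0.005) = 1 + j3.84 → |·| ≈ 3.9681, ∠ ≈ 75.40°
|H| = 0.01 · 1 / (153.6 · 3.9681) ≈ 1.6407e-05
Gain = 20 log₁₀(1.6407e-05) ≈ -95.70 dB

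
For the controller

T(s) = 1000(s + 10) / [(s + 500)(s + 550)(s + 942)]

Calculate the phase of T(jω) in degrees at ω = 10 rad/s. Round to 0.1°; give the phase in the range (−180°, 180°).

At s = jω = j10:
zero (s+10): 10 + j10 → |·| = √(10²+10²) = √200 ≈ 14.142, ∠ = arctan(10/10) ≈ 45.00°
pole (s+500): 500 + j10 → |·| = √(500²+10²) = √250100 ≈ 500.1, ∠ = arctan(10/500) ≈ 1.15°
pole (s+550): 550 + j10 → |·| = √(550²+10²) = √302600 ≈ 550.09, ∠ = arctan(10/550) ≈ 1.04°
pole (s+942): 942 + j10 → |·| = √(942²+10²) = √887464 ≈ 942.05, ∠ = arctan(10/942) ≈ 0.61°
∠T = 45.00° − 2.80° = 42.20°

42.2°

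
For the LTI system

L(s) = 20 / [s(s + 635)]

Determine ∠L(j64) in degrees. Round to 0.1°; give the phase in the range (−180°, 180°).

-95.8°

At s = jω = j64:
pole (s+635): 635 + j64 → |·| = √(635²+64²) = √407321 ≈ 638.22, ∠ = arctan(64/635) ≈ 5.76°
pole at origin: |s| = 64, ∠ = 90.00° (in denominator)
∠L = 0.00° − 95.76° = -95.76°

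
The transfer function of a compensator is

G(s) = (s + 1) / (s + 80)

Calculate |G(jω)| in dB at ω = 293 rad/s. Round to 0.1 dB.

At s = jω = j293:
zero (s+1): 1 + j293 → |·| = √(1²+293²) = √85850 ≈ 293, ∠ = arctan(293/1) ≈ 89.80°
pole (s+80): 80 + j293 → |·| = √(80²+293²) = √92249 ≈ 303.73, ∠ = arctan(293/80) ≈ 74.73°
|G| = 1 · 293 / 303.73 ≈ 0.96467
Gain = 20 log₁₀(0.96467) ≈ -0.31 dB

-0.3 dB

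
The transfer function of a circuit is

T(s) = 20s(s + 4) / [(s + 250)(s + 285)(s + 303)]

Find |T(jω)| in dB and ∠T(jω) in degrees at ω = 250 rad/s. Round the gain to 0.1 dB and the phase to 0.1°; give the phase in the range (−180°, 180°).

At s = jω = j250:
zero (s+4): 4 + j250 → |·| = √(4²+250²) = √62516 ≈ 250.03, ∠ = arctan(250/4) ≈ 89.08°
zero at origin: s = j250 → |·| = 250, ∠ = 90.00°
pole (s+250): 250 + j250 → |·| = √(250²+250²) = √125000 ≈ 353.55, ∠ = arctan(250/250) ≈ 45.00°
pole (s+285): 285 + j250 → |·| = √(285²+250²) = √143725 ≈ 379.11, ∠ = arctan(250/285) ≈ 41.26°
pole (s+303): 303 + j250 → |·| = √(303²+250²) = √154309 ≈ 392.82, ∠ = arctan(250/303) ≈ 39.53°
|T| = 20 · 62508 / 5.2651e+07 ≈ 0.023744
Gain = 20 log₁₀(0.023744) ≈ -32.49 dB
∠T = 179.08° − 125.79° = 53.29°

-32.5 dB, 53.3°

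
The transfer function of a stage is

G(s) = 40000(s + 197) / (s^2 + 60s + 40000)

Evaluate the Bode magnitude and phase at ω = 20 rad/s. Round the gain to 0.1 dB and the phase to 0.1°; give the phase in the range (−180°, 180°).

At s = jω = j20:
zero (s+197): 197 + j20 → |·| = √(197²+20²) = √39209 ≈ 198.01, ∠ = arctan(20/197) ≈ 5.80°
quadratic: (j20)² + 60·j20 + 40000 = 39600 + j1200 → |·| ≈ 39618, ∠ ≈ 1.74°
|G| = 40000 · 198.01 / 39618 ≈ 199.92
Gain = 20 log₁₀(199.92) ≈ 46.02 dB
∠G = 5.80° − 1.74° = 4.06°

46.0 dB, 4.1°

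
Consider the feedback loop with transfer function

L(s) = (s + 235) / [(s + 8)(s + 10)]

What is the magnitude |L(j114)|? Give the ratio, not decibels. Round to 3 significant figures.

0.0200

At s = jω = j114:
zero (s+235): 235 + j114 → |·| = √(235²+114²) = √68221 ≈ 261.19, ∠ = arctan(114/235) ≈ 25.88°
pole (s+8): 8 + j114 → |·| = √(8²+114²) = √13060 ≈ 114.28, ∠ = arctan(114/8) ≈ 85.99°
pole (s+10): 10 + j114 → |·| = √(10²+114²) = √13096 ≈ 114.44, ∠ = arctan(114/10) ≈ 84.99°
|L| = 1 · 261.19 / 13078 ≈ 0.019972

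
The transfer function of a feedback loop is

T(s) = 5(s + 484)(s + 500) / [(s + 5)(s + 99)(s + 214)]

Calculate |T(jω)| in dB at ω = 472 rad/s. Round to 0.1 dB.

At s = jω = j472:
zero (s+484): 484 + j472 → |·| = √(484²+472²) = √457040 ≈ 676.05, ∠ = arctan(472/484) ≈ 44.28°
zero (s+500): 500 + j472 → |·| = √(500²+472²) = √472784 ≈ 687.59, ∠ = arctan(472/500) ≈ 43.35°
pole (s+5): 5 + j472 → |·| = √(5²+472²) = √222809 ≈ 472.03, ∠ = arctan(472/5) ≈ 89.39°
pole (s+99): 99 + j472 → |·| = √(99²+472²) = √232585 ≈ 482.27, ∠ = arctan(472/99) ≈ 78.15°
pole (s+214): 214 + j472 → |·| = √(214²+472²) = √268580 ≈ 518.25, ∠ = arctan(472/214) ≈ 65.61°
|T| = 5 · 4.6485e+05 / 1.1798e+08 ≈ 0.0197
Gain = 20 log₁₀(0.0197) ≈ -34.11 dB

-34.1 dB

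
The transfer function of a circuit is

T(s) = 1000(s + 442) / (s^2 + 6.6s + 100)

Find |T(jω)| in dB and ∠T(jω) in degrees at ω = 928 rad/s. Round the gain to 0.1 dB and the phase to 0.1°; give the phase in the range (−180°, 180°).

1.5 dB, -115.1°

At s = jω = j928:
zero (s+442): 442 + j928 → |·| = √(442²+928²) = √1056548 ≈ 1027.9, ∠ = arctan(928/442) ≈ 64.53°
quadratic: (j928)² + 6.6·j928 + 100 = -861084 + j6124.8 → |·| ≈ 8.6111e+05, ∠ ≈ 179.59°
|T| = 1000 · 1027.9 / 8.6111e+05 ≈ 1.1937
Gain = 20 log₁₀(1.1937) ≈ 1.54 dB
∠T = 64.53° − 179.59° = -115.06°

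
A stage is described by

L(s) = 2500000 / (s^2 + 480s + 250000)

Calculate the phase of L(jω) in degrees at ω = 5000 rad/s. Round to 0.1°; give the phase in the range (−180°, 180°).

At s = jω = j5000:
quadratic: (j5000)² + 480·j5000 + 250000 = -24750000 + j2400000 → |·| ≈ 2.4866e+07, ∠ ≈ 174.46°
∠L = 0.00° − 174.46° = -174.46°

-174.5°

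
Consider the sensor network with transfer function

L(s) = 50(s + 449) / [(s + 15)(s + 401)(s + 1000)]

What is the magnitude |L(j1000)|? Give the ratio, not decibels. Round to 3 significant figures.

At s = jω = j1000:
zero (s+449): 449 + j1000 → |·| = √(449²+1000²) = √1201601 ≈ 1096.2, ∠ = arctan(1000/449) ≈ 65.82°
pole (s+15): 15 + j1000 → |·| = √(15²+1000²) = √1000225 ≈ 1000.1, ∠ = arctan(1000/15) ≈ 89.14°
pole (s+401): 401 + j1000 → |·| = √(401²+1000²) = √1160801 ≈ 1077.4, ∠ = arctan(1000/401) ≈ 68.15°
pole (s+1000): 1000 + j1000 → |·| = √(1000²+1000²) = √2000000 ≈ 1414.2, ∠ = arctan(1000/1000) ≈ 45.00°
|L| = 50 · 1096.2 / 1.5238e+09 ≈ 3.5969e-05

3.60e-05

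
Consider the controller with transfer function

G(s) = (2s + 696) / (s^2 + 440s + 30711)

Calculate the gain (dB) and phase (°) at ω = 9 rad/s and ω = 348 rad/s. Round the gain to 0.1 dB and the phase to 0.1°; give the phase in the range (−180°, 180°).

ω = 9: -32.9 dB, -5.9°; ω = 348: -45.1 dB, -75.6°

Substitute s = j9:
Numerator: 2(j9) + 696 = 696 + j18
Denominator: (j9)^2 + 440(j9) + 30711 = 30630 + j3960
|N| = √(696² + 18²) ≈ 696.23, ∠N ≈ 1.48°
|D| = √(30630² + 3960²) ≈ 30885, ∠D ≈ 7.37°
|G| = 696.23 / 30885 ≈ 0.022543
Gain = 20 log₁₀(0.022543) ≈ -32.94 dB
∠G = 1.48° − 7.37° = -5.89°

Substitute s = j348:
Numerator: 2(j348) + 696 = 696 + j696
Denominator: (j348)^2 + 440(j348) + 30711 = -90393 + j153120
|N| = √(696² + 696²) ≈ 984.29, ∠N ≈ 45.00°
|D| = √(90393² + 153120²) ≈ 1.7781e+05, ∠D ≈ 120.56°
|G| = 984.29 / 1.7781e+05 ≈ 0.0055356
Gain = 20 log₁₀(0.0055356) ≈ -45.14 dB
∠G = 45.00° − 120.56° = -75.56°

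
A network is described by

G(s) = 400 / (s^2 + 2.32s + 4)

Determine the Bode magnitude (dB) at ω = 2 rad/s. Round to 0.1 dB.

38.7 dB

At s = jω = j2:
quadratic: (j2)² + 2.32·j2 + 4 = 0 + j4.64 → |·| ≈ 4.64, ∠ ≈ 90.00°
|G| = 400 / 4.64 ≈ 86.207
Gain = 20 log₁₀(86.207) ≈ 38.71 dB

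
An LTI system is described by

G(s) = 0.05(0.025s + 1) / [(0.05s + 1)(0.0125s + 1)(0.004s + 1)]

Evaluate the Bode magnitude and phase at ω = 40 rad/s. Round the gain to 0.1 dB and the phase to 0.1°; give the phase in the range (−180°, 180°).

-31.1 dB, -54.1°

At ω = 40 rad/s:
zero (1 + j40·0.025) = 1 + j1 → |·| ≈ 1.4142, ∠ ≈ 45.00°
pole (1 + j40·0.05) = 1 + j2 → |·| ≈ 2.2361, ∠ ≈ 63.43°
pole (1 + j40·0.0125) = 1 + j0.5 → |·| ≈ 1.118, ∠ ≈ 26.57°
pole (1 + j40·0.004) = 1 + j0.16 → |·| ≈ 1.0127, ∠ ≈ 9.09°
|G| = 0.05 · 1.4142 / (2.2361 · 1.118 · 1.0127) ≈ 0.02793
Gain = 20 log₁₀(0.02793) ≈ -31.08 dB
∠G = (45.00°) − (63.43° + 26.57° + 9.09°) = -54.09°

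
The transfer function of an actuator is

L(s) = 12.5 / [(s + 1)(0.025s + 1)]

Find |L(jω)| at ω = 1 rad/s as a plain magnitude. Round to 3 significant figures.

At ω = 1 rad/s:
pole (1 + j1·1) = 1 + j1 → |·| ≈ 1.4142, ∠ ≈ 45.00°
pole (1 + j1·0.025) = 1 + j0.025 → |·| ≈ 1.0003, ∠ ≈ 1.43°
|L| = 12.5 · 1 / (1.4142 · 1.0003) ≈ 8.8363

8.84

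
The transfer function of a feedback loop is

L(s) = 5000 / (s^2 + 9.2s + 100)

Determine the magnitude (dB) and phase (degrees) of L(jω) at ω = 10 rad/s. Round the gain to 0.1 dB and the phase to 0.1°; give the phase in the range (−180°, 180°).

34.7 dB, -90.0°

At s = jω = j10:
quadratic: (j10)² + 9.2·j10 + 100 = 0 + j92 → |·| ≈ 92, ∠ ≈ 90.00°
|L| = 5000 / 92 ≈ 54.348
Gain = 20 log₁₀(54.348) ≈ 34.70 dB
∠L = 0.00° − 90.00° = -90.00°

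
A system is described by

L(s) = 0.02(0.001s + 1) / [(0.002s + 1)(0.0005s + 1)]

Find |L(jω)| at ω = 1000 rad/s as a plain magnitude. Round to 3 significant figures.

At ω = 1000 rad/s:
zero (1 + j1000·0.001) = 1 + j1 → |·| ≈ 1.4142, ∠ ≈ 45.00°
pole (1 + j1000·0.002) = 1 + j2 → |·| ≈ 2.2361, ∠ ≈ 63.43°
pole (1 + j1000·0.0005) = 1 + j0.5 → |·| ≈ 1.118, ∠ ≈ 26.57°
|L| = 0.02 · 1.4142 / (2.2361 · 1.118) ≈ 0.011314

0.0113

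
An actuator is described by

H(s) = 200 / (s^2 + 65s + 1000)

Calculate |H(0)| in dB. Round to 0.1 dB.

-14.0 dB

H(0) = 200 / 1000 = 0.2
20 log₁₀(0.2) ≈ -13.98 dB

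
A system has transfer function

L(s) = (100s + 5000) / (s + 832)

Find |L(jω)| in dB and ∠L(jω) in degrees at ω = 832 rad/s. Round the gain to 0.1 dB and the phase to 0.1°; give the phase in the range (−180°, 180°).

37.0 dB, 41.6°

Substitute s = j832:
Numerator: 100(j832) + 5000 = 5000 + j83200
Denominator: (j832) + 832 = 832 + j832
|N| = √(5000² + 83200²) ≈ 83350, ∠N ≈ 86.56°
|D| = √(832² + 832²) ≈ 1176.6, ∠D ≈ 45.00°
|L| = 83350 / 1176.6 ≈ 70.84
Gain = 20 log₁₀(70.84) ≈ 37.01 dB
∠L = 86.56° − 45.00° = 41.56°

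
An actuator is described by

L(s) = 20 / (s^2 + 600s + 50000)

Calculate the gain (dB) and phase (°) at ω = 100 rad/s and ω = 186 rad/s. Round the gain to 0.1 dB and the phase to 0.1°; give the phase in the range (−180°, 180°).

Substitute s = j100:
Numerator: 20 = 20 + j0
Denominator: (j100)^2 + 600(j100) + 50000 = 40000 + j60000
|N| = √(20² + 0²) ≈ 20, ∠N ≈ 0.00°
|D| = √(40000² + 60000²) ≈ 72111, ∠D ≈ 56.31°
|L| = 20 / 72111 ≈ 0.00027735
Gain = 20 log₁₀(0.00027735) ≈ -71.14 dB
∠L = 0.00° − 56.31° = -56.31°

Substitute s = j186:
Numerator: 20 = 20 + j0
Denominator: (j186)^2 + 600(j186) + 50000 = 15404 + j111600
|N| = √(20² + 0²) ≈ 20, ∠N ≈ 0.00°
|D| = √(15404² + 111600²) ≈ 1.1266e+05, ∠D ≈ 82.14°
|L| = 20 / 1.1266e+05 ≈ 0.00017753
Gain = 20 log₁₀(0.00017753) ≈ -75.01 dB
∠L = 0.00° − 82.14° = -82.14°

ω = 100: -71.1 dB, -56.3°; ω = 186: -75.0 dB, -82.1°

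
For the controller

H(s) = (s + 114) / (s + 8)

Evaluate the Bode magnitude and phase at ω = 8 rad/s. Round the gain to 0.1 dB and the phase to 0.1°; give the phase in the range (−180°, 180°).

At s = jω = j8:
zero (s+114): 114 + j8 → |·| = √(114²+8²) = √13060 ≈ 114.28, ∠ = arctan(8/114) ≈ 4.01°
pole (s+8): 8 + j8 → |·| = √(8²+8²) = √128 ≈ 11.314, ∠ = arctan(8/8) ≈ 45.00°
|H| = 1 · 114.28 / 11.314 ≈ 10.101
Gain = 20 log₁₀(10.101) ≈ 20.09 dB
∠H = 4.01° − 45.00° = -40.99°

20.1 dB, -41.0°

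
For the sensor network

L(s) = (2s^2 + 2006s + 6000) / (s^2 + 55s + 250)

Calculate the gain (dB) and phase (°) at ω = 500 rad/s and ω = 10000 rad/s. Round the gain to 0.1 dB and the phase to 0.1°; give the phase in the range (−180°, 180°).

ω = 500: 13.0 dB, -57.5°; ω = 10000: 6.1 dB, -5.4°

Substitute s = j500:
Numerator: 2(j500)^2 + 2006(j500) + 6000 = -494000 + j1003000
Denominator: (j500)^2 + 55(j500) + 250 = -249750 + j27500
|N| = √(494000² + 1003000²) ≈ 1.1181e+06, ∠N ≈ 116.22°
|D| = √(249750² + 27500²) ≈ 2.5126e+05, ∠D ≈ 173.72°
|L| = 1.1181e+06 / 2.5126e+05 ≈ 4.45
Gain = 20 log₁₀(4.45) ≈ 12.97 dB
∠L = 116.22° − 173.72° = -57.50°

Substitute s = j10000:
Numerator: 2(j10000)^2 + 2006(j10000) + 6000 = -199994000 + j20060000
Denominator: (j10000)^2 + 55(j10000) + 250 = -99999750 + j550000
|N| = √(199994000² + 20060000²) ≈ 2.01e+08, ∠N ≈ 174.27°
|D| = √(99999750² + 550000²) ≈ 1e+08, ∠D ≈ 179.68°
|L| = 2.01e+08 / 1e+08 ≈ 2.01
Gain = 20 log₁₀(2.01) ≈ 6.06 dB
∠L = 174.27° − 179.68° = -5.41°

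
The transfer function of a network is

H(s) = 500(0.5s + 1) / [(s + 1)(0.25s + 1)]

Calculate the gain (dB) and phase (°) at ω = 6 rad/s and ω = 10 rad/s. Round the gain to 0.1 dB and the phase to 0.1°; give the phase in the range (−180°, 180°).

ω = 6: 43.2 dB, -65.3°; ω = 10: 39.5 dB, -73.8°

At ω = 6 rad/s:
zero (1 + j6·0.5) = 1 + j3 → |·| ≈ 3.1623, ∠ ≈ 71.57°
pole (1 + j6·1) = 1 + j6 → |·| ≈ 6.0828, ∠ ≈ 80.54°
pole (1 + j6·0.25) = 1 + j1.5 → |·| ≈ 1.8028, ∠ ≈ 56.31°
|H| = 500 · 3.1623 / (6.0828 · 1.8028) ≈ 144.19
Gain = 20 log₁₀(144.19) ≈ 43.18 dB
∠H = (71.57°) − (80.54° + 56.31°) = -65.28°

At ω = 10 rad/s:
zero (1 + j10·0.5) = 1 + j5 → |·| ≈ 5.099, ∠ ≈ 78.69°
pole (1 + j10·1) = 1 + j10 → |·| ≈ 10.05, ∠ ≈ 84.29°
pole (1 + j10·0.25) = 1 + j2.5 → |·| ≈ 2.6926, ∠ ≈ 68.20°
|H| = 500 · 5.099 / (10.05 · 2.6926) ≈ 94.214
Gain = 20 log₁₀(94.214) ≈ 39.48 dB
∠H = (78.69°) − (84.29° + 68.20°) = -73.80°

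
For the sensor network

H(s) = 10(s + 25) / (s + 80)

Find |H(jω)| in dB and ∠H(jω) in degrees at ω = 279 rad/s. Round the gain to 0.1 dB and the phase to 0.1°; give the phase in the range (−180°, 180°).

19.7 dB, 10.9°

At s = jω = j279:
zero (s+25): 25 + j279 → |·| = √(25²+279²) = √78466 ≈ 280.12, ∠ = arctan(279/25) ≈ 84.88°
pole (s+80): 80 + j279 → |·| = √(80²+279²) = √84241 ≈ 290.24, ∠ = arctan(279/80) ≈ 74.00°
|H| = 10 · 280.12 / 290.24 ≈ 9.6513
Gain = 20 log₁₀(9.6513) ≈ 19.69 dB
∠H = 84.88° − 74.00° = 10.88°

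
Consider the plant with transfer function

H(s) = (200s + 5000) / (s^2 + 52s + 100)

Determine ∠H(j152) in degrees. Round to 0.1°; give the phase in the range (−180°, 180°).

-80.4°

Substitute s = j152:
Numerator: 200(j152) + 5000 = 5000 + j30400
Denominator: (j152)^2 + 52(j152) + 100 = -23004 + j7904
|N| = √(5000² + 30400²) ≈ 30808, ∠N ≈ 80.66°
|D| = √(23004² + 7904²) ≈ 24324, ∠D ≈ 161.04°
∠H = 80.66° − 161.04° = -80.38°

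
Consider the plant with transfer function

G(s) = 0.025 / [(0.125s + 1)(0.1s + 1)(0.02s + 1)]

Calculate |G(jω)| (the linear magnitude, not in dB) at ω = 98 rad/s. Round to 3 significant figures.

At ω = 98 rad/s:
pole (1 + j98·0.125) = 1 + j12.25 → |·| ≈ 12.291, ∠ ≈ 85.33°
pole (1 + j98·0.1) = 1 + j9.8 → |·| ≈ 9.8509, ∠ ≈ 84.17°
pole (1 + j98·0.02) = 1 + j1.96 → |·| ≈ 2.2004, ∠ ≈ 62.97°
|G| = 0.025 · 1 / (12.291 · 9.8509 · 2.2004) ≈ 9.3837e-05

9.38e-05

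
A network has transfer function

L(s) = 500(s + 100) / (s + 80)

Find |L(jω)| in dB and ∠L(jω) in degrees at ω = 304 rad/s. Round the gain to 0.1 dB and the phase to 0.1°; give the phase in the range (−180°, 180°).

At s = jω = j304:
zero (s+100): 100 + j304 → |·| = √(100²+304²) = √102416 ≈ 320.02, ∠ = arctan(304/100) ≈ 71.79°
pole (s+80): 80 + j304 → |·| = √(80²+304²) = √98816 ≈ 314.35, ∠ = arctan(304/80) ≈ 75.26°
|L| = 500 · 320.02 / 314.35 ≈ 509.02
Gain = 20 log₁₀(509.02) ≈ 54.13 dB
∠L = 71.79° − 75.26° = -3.47°

54.1 dB, -3.5°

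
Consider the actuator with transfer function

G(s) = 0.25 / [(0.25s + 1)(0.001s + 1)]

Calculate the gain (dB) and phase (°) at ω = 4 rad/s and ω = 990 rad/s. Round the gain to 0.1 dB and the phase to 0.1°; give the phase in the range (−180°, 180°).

ω = 4: -15.1 dB, -45.2°; ω = 990: -62.9 dB, -134.5°

At ω = 4 rad/s:
pole (1 + j4·0.25) = 1 + j1 → |·| ≈ 1.4142, ∠ ≈ 45.00°
pole (1 + j4·0.001) = 1 + j0.004 → |·| ≈ 1, ∠ ≈ 0.23°
|G| = 0.25 · 1 / (1.4142 · 1) ≈ 0.17678
Gain = 20 log₁₀(0.17678) ≈ -15.05 dB
∠G = (0°) − (45.00° + 0.23°) = -45.23°

At ω = 990 rad/s:
pole (1 + j990·0.25) = 1 + j247.5 → |·| ≈ 247.5, ∠ ≈ 89.77°
pole (1 + j990·0.001) = 1 + j0.99 → |·| ≈ 1.4072, ∠ ≈ 44.71°
|G| = 0.25 · 1 / (247.5 · 1.4072) ≈ 0.00071781
Gain = 20 log₁₀(0.00071781) ≈ -62.88 dB
∠G = (0°) − (89.77° + 44.71°) = -134.48°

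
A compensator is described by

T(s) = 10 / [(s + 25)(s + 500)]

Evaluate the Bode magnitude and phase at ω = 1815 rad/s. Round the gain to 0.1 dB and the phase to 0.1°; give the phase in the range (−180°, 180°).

-110.7 dB, -163.8°

At s = jω = j1815:
pole (s+25): 25 + j1815 → |·| = √(25²+1815²) = √3294850 ≈ 1815.2, ∠ = arctan(1815/25) ≈ 89.21°
pole (s+500): 500 + j1815 → |·| = √(500²+1815²) = √3544225 ≈ 1882.6, ∠ = arctan(1815/500) ≈ 74.60°
|T| = 10 / 3.4173e+06 ≈ 2.9263e-06
Gain = 20 log₁₀(2.9263e-06) ≈ -110.67 dB
∠T = 0.00° − 163.81° = -163.81°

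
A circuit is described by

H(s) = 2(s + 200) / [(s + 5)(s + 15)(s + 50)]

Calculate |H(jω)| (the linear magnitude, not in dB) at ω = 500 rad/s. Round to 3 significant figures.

At s = jω = j500:
zero (s+200): 200 + j500 → |·| = √(200²+500²) = √290000 ≈ 538.52, ∠ = arctan(500/200) ≈ 68.20°
pole (s+5): 5 + j500 → |·| = √(5²+500²) = √250025 ≈ 500.02, ∠ = arctan(500/5) ≈ 89.43°
pole (s+15): 15 + j500 → |·| = √(15²+500²) = √250225 ≈ 500.22, ∠ = arctan(500/15) ≈ 88.28°
pole (s+50): 50 + j500 → |·| = √(50²+500²) = √252500 ≈ 502.49, ∠ = arctan(500/50) ≈ 84.29°
|H| = 2 · 538.52 / 1.2568e+08 ≈ 8.5697e-06

8.57e-06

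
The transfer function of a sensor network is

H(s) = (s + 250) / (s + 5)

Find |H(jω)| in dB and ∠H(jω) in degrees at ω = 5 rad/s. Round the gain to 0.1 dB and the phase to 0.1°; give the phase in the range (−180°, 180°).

At s = jω = j5:
zero (s+250): 250 + j5 → |·| = √(250²+5²) = √62525 ≈ 250.05, ∠ = arctan(5/250) ≈ 1.15°
pole (s+5): 5 + j5 → |·| = √(5²+5²) = √50 ≈ 7.0711, ∠ = arctan(5/5) ≈ 45.00°
|H| = 1 · 250.05 / 7.0711 ≈ 35.362
Gain = 20 log₁₀(35.362) ≈ 30.97 dB
∠H = 1.15° − 45.00° = -43.85°

31.0 dB, -43.9°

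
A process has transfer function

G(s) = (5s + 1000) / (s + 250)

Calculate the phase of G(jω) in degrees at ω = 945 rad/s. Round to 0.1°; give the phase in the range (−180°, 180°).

Substitute s = j945:
Numerator: 5(j945) + 1000 = 1000 + j4725
Denominator: (j945) + 250 = 250 + j945
|N| = √(1000² + 4725²) ≈ 4829.7, ∠N ≈ 78.05°
|D| = √(250² + 945²) ≈ 977.51, ∠D ≈ 75.18°
∠G = 78.05° − 75.18° = 2.87°

2.9°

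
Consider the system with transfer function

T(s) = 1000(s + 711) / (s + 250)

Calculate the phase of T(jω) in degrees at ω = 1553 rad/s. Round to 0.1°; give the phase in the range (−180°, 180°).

At s = jω = j1553:
zero (s+711): 711 + j1553 → |·| = √(711²+1553²) = √2917330 ≈ 1708, ∠ = arctan(1553/711) ≈ 65.40°
pole (s+250): 250 + j1553 → |·| = √(250²+1553²) = √2474309 ≈ 1573, ∠ = arctan(1553/250) ≈ 80.86°
∠T = 65.40° − 80.86° = -15.46°

-15.5°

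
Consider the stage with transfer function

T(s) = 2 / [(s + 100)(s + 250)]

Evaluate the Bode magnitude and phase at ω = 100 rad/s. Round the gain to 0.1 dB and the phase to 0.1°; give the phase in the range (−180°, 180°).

At s = jω = j100:
pole (s+100): 100 + j100 → |·| = √(100²+100²) = √20000 ≈ 141.42, ∠ = arctan(100/100) ≈ 45.00°
pole (s+250): 250 + j100 → |·| = √(250²+100²) = √72500 ≈ 269.26, ∠ = arctan(100/250) ≈ 21.80°
|T| = 2 / 38079 ≈ 5.2522e-05
Gain = 20 log₁₀(5.2522e-05) ≈ -85.59 dB
∠T = 0.00° − 66.80° = -66.80°

-85.6 dB, -66.8°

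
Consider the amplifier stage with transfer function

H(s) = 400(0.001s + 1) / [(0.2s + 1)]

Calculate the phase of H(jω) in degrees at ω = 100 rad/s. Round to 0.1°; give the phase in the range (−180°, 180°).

-81.4°

At ω = 100 rad/s:
zero (1 + j100·0.001) = 1 + j0.1 → |·| ≈ 1.005, ∠ ≈ 5.71°
pole (1 + j100·0.2) = 1 + j20 → |·| ≈ 20.025, ∠ ≈ 87.14°
∠H = (5.71°) − (87.14°) = -81.43°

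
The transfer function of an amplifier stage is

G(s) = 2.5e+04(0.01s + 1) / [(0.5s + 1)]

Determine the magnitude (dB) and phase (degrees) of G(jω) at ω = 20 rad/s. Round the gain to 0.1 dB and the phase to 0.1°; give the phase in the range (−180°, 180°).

68.1 dB, -73.0°

At ω = 20 rad/s:
zero (1 + j20·0.01) = 1 + j0.2 → |·| ≈ 1.0198, ∠ ≈ 11.31°
pole (1 + j20·0.5) = 1 + j10 → |·| ≈ 10.05, ∠ ≈ 84.29°
|G| = 2.5e+04 · 1.0198 / (10.05) ≈ 2536.8
Gain = 20 log₁₀(2536.8) ≈ 68.09 dB
∠G = (11.31°) − (84.29°) = -72.98°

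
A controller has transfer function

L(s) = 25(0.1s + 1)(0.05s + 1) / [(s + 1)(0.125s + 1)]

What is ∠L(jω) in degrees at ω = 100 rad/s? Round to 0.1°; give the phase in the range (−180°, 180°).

At ω = 100 rad/s:
zero (1 + j100·0.1) = 1 + j10 → |·| ≈ 10.05, ∠ ≈ 84.29°
zero (1 + j100·0.05) = 1 + j5 → |·| ≈ 5.099, ∠ ≈ 78.69°
pole (1 + j100·1) = 1 + j100 → |·| ≈ 100, ∠ ≈ 89.43°
pole (1 + j100·0.125) = 1 + j12.5 → |·| ≈ 12.54, ∠ ≈ 85.43°
∠L = (84.29° + 78.69°) − (89.43° + 85.43°) = -11.88°

-11.9°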